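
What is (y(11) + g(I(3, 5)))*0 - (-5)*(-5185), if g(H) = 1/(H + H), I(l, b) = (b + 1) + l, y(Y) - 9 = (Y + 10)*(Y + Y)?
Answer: -25925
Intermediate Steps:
y(Y) = 9 + 2*Y*(10 + Y) (y(Y) = 9 + (Y + 10)*(Y + Y) = 9 + (10 + Y)*(2*Y) = 9 + 2*Y*(10 + Y))
I(l, b) = 1 + b + l (I(l, b) = (1 + b) + l = 1 + b + l)
g(H) = 1/(2*H)
(y(11) + g(I(3, 5)))*0 - (-5)*(-5185) = ((9 + 2*11² + 20*11) + 1/(2*(1 + 5 + 3)))*0 - (-5)*(-5185) = ((9 + 2*121 + 220) + (½)/9)*0 - 1*25925 = ((9 + 242 + 220) + (½)*(⅑))*0 - 25925 = (471 + 1/18)*0 - 25925 = (8479/18)*0 - 25925 = 0 - 25925 = -25925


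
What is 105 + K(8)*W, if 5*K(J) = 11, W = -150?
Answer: -225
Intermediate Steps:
K(J) = 11/5 (K(J) = (1/5)*11 = 11/5)
105 + K(8)*W = 105 + (11/5)*(-150) = 105 - 330 = -225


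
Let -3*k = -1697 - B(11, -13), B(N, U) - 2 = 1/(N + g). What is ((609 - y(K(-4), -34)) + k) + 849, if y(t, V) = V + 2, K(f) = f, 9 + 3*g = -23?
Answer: 6172/3 ≈ 2057.3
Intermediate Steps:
g = -32/3 (g = -3 + (⅓)*(-23) = -3 - 23/3 = -32/3 ≈ -10.667)
B(N, U) = 2 + 1/(-32/3 + N) (B(N, U) = 2 + 1/(N - 32/3) = 2 + 1/(-32/3 + N))
y(t, V) = 2 + V
k = 1702/3 (k = -(-1697 - (-61 + 6*11)/(-32 + 3*11))/3 = -(-1697 - (-61 + 66)/(-32 + 33))/3 = -(-1697 - 5/1)/3 = -(-1697 - 5)/3 = -⅓*(-1702) = 1702/3 ≈ 567.33)
((609 - y(K(-4), -34)) + k) + 849 = ((609 - (2 - 34)) + 1702/3) + 849 = ((609 - 1*(-32)) + 1702/3) + 849 = ((609 + 32) + 1702/3) + 849 = (641 + 1702/3) + 849 = 3625/3 + 849 = 6172/3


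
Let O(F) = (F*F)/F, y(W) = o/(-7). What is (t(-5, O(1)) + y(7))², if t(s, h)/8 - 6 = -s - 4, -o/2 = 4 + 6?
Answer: 169744/49 ≈ 3464.2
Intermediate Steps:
o = -20 (o = -2*(4 + 6) = -2*10 = -20)
y(W) = 20/7 (y(W) = -20/(-7) = -20*(-⅐) = 20/7)
O(F) = F (O(F) = F²/F = F)
t(s, h) = 16 - 8*s (t(s, h) = 48 + 8*(-s - 4) = 48 + 8*(-4 - s) = 48 + (-32 - 8*s) = 16 - 8*s)
(t(-5, O(1)) + y(7))² = ((16 - 8*(-5)) + 20/7)² = ((16 + 40) + 20/7)² = (56 + 20/7)² = (412/7)² = 169744/49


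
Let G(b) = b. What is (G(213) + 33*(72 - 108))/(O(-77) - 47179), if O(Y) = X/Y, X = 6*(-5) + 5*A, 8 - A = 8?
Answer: 75075/3632753 ≈ 0.020666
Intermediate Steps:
A = 0 (A = 8 - 1*8 = 8 - 8 = 0)
X = -30 (X = 6*(-5) + 5*0 = -30 + 0 = -30)
O(Y) = -30/Y
(G(213) + 33*(72 - 108))/(O(-77) - 47179) = (213 + 33*(72 - 108))/(-30/(-77) - 47179) = (213 + 33*(-36))/(-30*(-1/77) - 47179) = (213 - 1188)/(30/77 - 47179) = -975/(-3632753/77) = -975*(-77/3632753) = 75075/3632753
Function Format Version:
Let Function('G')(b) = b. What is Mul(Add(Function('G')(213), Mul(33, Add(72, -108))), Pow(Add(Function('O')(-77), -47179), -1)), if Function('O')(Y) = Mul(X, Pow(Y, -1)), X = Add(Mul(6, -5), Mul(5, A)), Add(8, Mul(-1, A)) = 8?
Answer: Rational(75075, 3632753) ≈ 0.020666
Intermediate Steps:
A = 0 (A = Add(8, Mul(-1, 8)) = Add(8, -8) = 0)
X = -30 (X = Add(Mul(6, -5), Mul(5, 0)) = Add(-30, 0) = -30)
Function('O')(Y) = Mul(-30, Pow(Y, -1))
Mul(Add(Function('G')(213), Mul(33, Add(72, -108))), Pow(Add(Function('O')(-77), -47179), -1)) = Mul(Add(213, Mul(33, Add(72, -108))), Pow(Add(Mul(-30, Pow(-77, -1)), -47179), -1)) = Mul(Add(213, Mul(33, -36)), Pow(Add(Mul(-30, Rational(-1, 77)), -47179), -1)) = Mul(Add(213, -1188), Pow(Add(Rational(30, 77), -47179), -1)) = Mul(-975, Pow(Rational(-3632753, 77), -1)) = Mul(-975, Rational(-77, 3632753)) = Rational(75075, 3632753)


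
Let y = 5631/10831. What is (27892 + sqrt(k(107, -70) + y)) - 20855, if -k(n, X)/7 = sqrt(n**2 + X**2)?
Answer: 7037 + sqrt(60989361 - 821173927*sqrt(16349))/10831 ≈ 7037.0 + 29.909*I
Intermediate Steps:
y = 5631/10831 (y = 5631*(1/10831) = 5631/10831 ≈ 0.51990)
k(n, X) = -7*sqrt(X**2 + n**2) (k(n, X) = -7*sqrt(n**2 + X**2) = -7*sqrt(X**2 + n**2))
(27892 + sqrt(k(107, -70) + y)) - 20855 = (27892 + sqrt(-7*sqrt((-70)**2 + 107**2) + 5631/10831)) - 20855 = (27892 + sqrt(-7*sqrt(4900 + 11449) + 5631/10831)) - 20855 = (27892 + sqrt(-7*sqrt(16349) + 5631/10831)) - 20855 = (27892 + sqrt(5631/10831 - 7*sqrt(16349))) - 20855 = 7037 + sqrt(5631/10831 - 7*sqrt(16349))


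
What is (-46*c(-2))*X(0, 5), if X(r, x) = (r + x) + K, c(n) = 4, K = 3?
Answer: -1472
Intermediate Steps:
X(r, x) = 3 + r + x (X(r, x) = (r + x) + 3 = 3 + r + x)
(-46*c(-2))*X(0, 5) = (-46*4)*(3 + 0 + 5) = -184*8 = -1472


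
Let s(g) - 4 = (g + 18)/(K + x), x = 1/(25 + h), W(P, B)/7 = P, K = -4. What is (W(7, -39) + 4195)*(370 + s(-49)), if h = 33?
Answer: 374286848/231 ≈ 1.6203e+6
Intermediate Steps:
W(P, B) = 7*P
x = 1/58 (x = 1/(25 + 33) = 1/58 ≈ 0.017241)
s(g) = -40/77 - 58*g/231 (s(g) = 4 + (g + 18)/(-4 + 1/58) = 4 + (18 + g)/(-231/58) = 4 + (18 + g)*(-58/231) = 4 + (-348/77 - 58*g/231) = -40/77 - 58*g/231)
(W(7, -39) + 4195)*(370 + s(-49)) = (7*7 + 4195)*(370 + (-40/77 - 58/231*(-49))) = (49 + 4195)*(370 + (-40/77 + 406/33)) = 4244*(370 + 2722/231) = 4244*(88192/231) = 374286848/231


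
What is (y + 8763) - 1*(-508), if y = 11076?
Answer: 20347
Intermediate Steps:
(y + 8763) - 1*(-508) = (11076 + 8763) - 1*(-508) = 19839 + 508 = 20347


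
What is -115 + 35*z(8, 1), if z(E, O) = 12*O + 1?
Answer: 340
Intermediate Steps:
z(E, O) = 1 + 12*O
-115 + 35*z(8, 1) = -115 + 35*(1 + 12*1) = -115 + 35*(1 + 12) = -115 + 35*13 = -115 + 455 = 340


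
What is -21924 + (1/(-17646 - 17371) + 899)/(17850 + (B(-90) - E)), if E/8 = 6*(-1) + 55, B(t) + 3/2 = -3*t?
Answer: -27217655676160/1241457701 ≈ -21924.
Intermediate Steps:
B(t) = -3/2 - 3*t
E = 392 (E = 8*(6*(-1) + 55) = 8*(-6 + 55) = 8*49 = 392)
-21924 + (1/(-17646 - 17371) + 899)/(17850 + (B(-90) - E)) = -21924 + (1/(-17646 - 17371) + 899)/(17850 + ((-3/2 - 3*(-90)) - 1*392)) = -21924 + (1/(-35017) + 899)/(17850 + ((-3/2 + 270) - 392)) = -21924 + (-1/35017 + 899)/(17850 + (537/2 - 392)) = -21924 + 31480282/(35017*(17850 - 247/2)) = -21924 + 31480282/(35017*(35453/2)) = -21924 + (31480282/35017)*(2/35453) = -21924 + 62960564/1241457701 = -27217655676160/1241457701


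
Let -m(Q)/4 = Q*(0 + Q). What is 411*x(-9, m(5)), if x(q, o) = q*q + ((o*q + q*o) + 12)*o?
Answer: -74439909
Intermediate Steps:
m(Q) = -4*Q**2 (m(Q) = -4*Q*(0 + Q) = -4*Q*Q = -4*Q**2)
x(q, o) = q**2 + o*(12 + 2*o*q) (x(q, o) = q**2 + ((o*q + o*q) + 12)*o = q**2 + (2*o*q + 12)*o = q**2 + (12 + 2*o*q)*o = q**2 + o*(12 + 2*o*q))
411*x(-9, m(5)) = 411*((-9)**2 + 12*(-4*5**2) + 2*(-9)*(-4*5**2)**2) = 411*(81 + 12*(-4*25) + 2*(-9)*(-4*25)**2) = 411*(81 + 12*(-100) + 2*(-9)*(-100)**2) = 411*(81 - 1200 + 2*(-9)*10000) = 411*(81 - 1200 - 180000) = 411*(-181119) = -74439909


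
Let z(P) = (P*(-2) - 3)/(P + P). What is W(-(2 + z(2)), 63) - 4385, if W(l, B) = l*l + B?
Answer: -69151/16 ≈ -4321.9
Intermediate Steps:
z(P) = (-3 - 2*P)/(2*P) (z(P) = (-2*P - 3)/((2*P)) = (-3 - 2*P)*(1/(2*P)) = (-3 - 2*P)/(2*P))
W(l, B) = B + l² (W(l, B) = l² + B = B + l²)
W(-(2 + z(2)), 63) - 4385 = (63 + (-(2 + (-3/2 - 1*2)/2))²) - 4385 = (63 + (-(2 + (-3/2 - 2)/2))²) - 4385 = (63 + (-(2 + (½)*(-7/2)))²) - 4385 = (63 + (-(2 - 7/4))²) - 4385 = (63 + (-1*¼)²) - 4385 = (63 + (-¼)²) - 4385 = (63 + 1/16) - 4385 = 1009/16 - 4385 = -69151/16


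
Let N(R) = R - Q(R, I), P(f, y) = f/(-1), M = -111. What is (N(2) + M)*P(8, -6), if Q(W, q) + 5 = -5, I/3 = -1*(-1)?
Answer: 792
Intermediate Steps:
I = 3 (I = 3*(-1*(-1)) = 3*1 = 3)
P(f, y) = -f (P(f, y) = f*(-1) = -f)
Q(W, q) = -10 (Q(W, q) = -5 - 5 = -10)
N(R) = 10 + R (N(R) = R - 1*(-10) = R + 10 = 10 + R)
(N(2) + M)*P(8, -6) = ((10 + 2) - 111)*(-1*8) = (12 - 111)*(-8) = -99*(-8) = 792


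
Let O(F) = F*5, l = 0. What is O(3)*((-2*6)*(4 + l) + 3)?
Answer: -675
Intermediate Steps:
O(F) = 5*F
O(3)*((-2*6)*(4 + l) + 3) = (5*3)*((-2*6)*(4 + 0) + 3) = 15*(-12*4 + 3) = 15*(-48 + 3) = 15*(-45) = -675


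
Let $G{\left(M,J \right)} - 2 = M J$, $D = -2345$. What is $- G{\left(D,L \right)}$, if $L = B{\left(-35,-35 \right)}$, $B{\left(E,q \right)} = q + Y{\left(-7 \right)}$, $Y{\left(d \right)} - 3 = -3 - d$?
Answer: $-65662$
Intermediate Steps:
$Y{\left(d \right)} = - d$ ($Y{\left(d \right)} = 3 - \left(3 + d\right) = - d$)
$B{\left(E,q \right)} = 7 + q$ ($B{\left(E,q \right)} = q - -7 = q + 7 = 7 + q$)
$L = -28$ ($L = 7 - 35 = -28$)
$G{\left(M,J \right)} = 2 + J M$ ($G{\left(M,J \right)} = 2 + M J = 2 + J M$)
$- G{\left(D,L \right)} = - (2 - -65660) = - (2 + 65660) = \left(-1\right) 65662 = -65662$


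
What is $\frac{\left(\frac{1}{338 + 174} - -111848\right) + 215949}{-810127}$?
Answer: $- \frac{167832065}{414785024} \approx -0.40462$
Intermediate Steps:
$\frac{\left(\frac{1}{338 + 174} - -111848\right) + 215949}{-810127} = \left(\left(\frac{1}{512} + 111848\right) + 215949\right) \left(- \frac{1}{810127}\right) = \left(\frac{57266177}{512} + 215949\right) \left(- \frac{1}{810127}\right) = \frac{167832065}{512} \left(- \frac{1}{810127}\right) = - \frac{167832065}{414785024}$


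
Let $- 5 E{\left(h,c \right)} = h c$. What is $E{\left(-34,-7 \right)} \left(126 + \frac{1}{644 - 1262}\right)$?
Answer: $- \frac{9266173}{1545} \approx -5997.5$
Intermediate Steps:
$E{\left(h,c \right)} = - \frac{c h}{5}$ ($E{\left(h,c \right)} = - \frac{h c}{5} = - \frac{c h}{5}$)
$E{\left(-34,-7 \right)} \left(126 + \frac{1}{644 - 1262}\right) = \left(- \frac{1}{5}\right) \left(-7\right) \left(-34\right) \left(126 + \frac{1}{644 - 1262}\right) = - \frac{238 \left(126 + \frac{1}{-618}\right)}{5} = - \frac{238 \left(126 - \frac{1}{618}\right)}{5} = \left(- \frac{238}{5}\right) \frac{77867}{618} = - \frac{9266173}{1545}$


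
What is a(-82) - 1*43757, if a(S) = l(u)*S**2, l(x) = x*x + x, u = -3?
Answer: -3413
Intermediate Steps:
l(x) = x + x**2 (l(x) = x**2 + x = x + x**2)
a(S) = 6*S**2 (a(S) = (-3*(1 - 3))*S**2 = (-3*(-2))*S**2 = 6*S**2)
a(-82) - 1*43757 = 6*(-82)**2 - 1*43757 = 6*6724 - 43757 = 40344 - 43757 = -3413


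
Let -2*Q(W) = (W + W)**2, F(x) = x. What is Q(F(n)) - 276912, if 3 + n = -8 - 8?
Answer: -277634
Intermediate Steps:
n = -19 (n = -3 + (-8 - 8) = -3 - 16 = -19)
Q(W) = -2*W**2 (Q(W) = -(W + W)**2/2 = -4*W**2/2 = -2*W**2)
Q(F(n)) - 276912 = -2*(-19)**2 - 276912 = -2*361 - 276912 = -722 - 276912 = -277634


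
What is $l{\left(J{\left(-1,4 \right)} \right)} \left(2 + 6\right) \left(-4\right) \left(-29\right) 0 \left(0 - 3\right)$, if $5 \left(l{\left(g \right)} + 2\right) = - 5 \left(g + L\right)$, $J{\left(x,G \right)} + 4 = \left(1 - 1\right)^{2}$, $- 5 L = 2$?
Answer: $0$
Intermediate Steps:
$L = - \frac{2}{5}$ ($L = \left(- \frac{1}{5}\right) 2 = - \frac{2}{5} \approx -0.4$)
$J{\left(x,G \right)} = -4$ ($J{\left(x,G \right)} = -4 + \left(1 - 1\right)^{2} = -4 + 0^{2} = -4 + 0 = -4$)
$l{\left(g \right)} = - \frac{8}{5} - g$ ($l{\left(g \right)} = -2 + \frac{\left(-5\right) \left(g - \frac{2}{5}\right)}{5} = -2 + \frac{\left(-5\right) \left(- \frac{2}{5} + g\right)}{5} = -2 + \frac{2 - 5 g}{5} = -2 - \left(- \frac{2}{5} + g\right) = - \frac{8}{5} - g$)
$l{\left(J{\left(-1,4 \right)} \right)} \left(2 + 6\right) \left(-4\right) \left(-29\right) 0 \left(0 - 3\right) = \left(- \frac{8}{5} - -4\right) \left(2 + 6\right) \left(-4\right) \left(-29\right) 0 \left(0 - 3\right) = \left(- \frac{8}{5} + 4\right) 8 \cdot 116 \cdot 0 \left(-3\right) = \frac{12}{5} \cdot 8 \cdot 116 \cdot 0 = \frac{96}{5} \cdot 0 = 0$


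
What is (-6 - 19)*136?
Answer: -3400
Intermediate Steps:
(-6 - 19)*136 = -25*136 = -3400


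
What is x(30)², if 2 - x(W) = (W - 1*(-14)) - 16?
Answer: 676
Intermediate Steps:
x(W) = 4 - W (x(W) = 2 - ((W - 1*(-14)) - 16) = 2 - ((W + 14) - 16) = 2 - ((14 + W) - 16) = 2 - (-2 + W) = 2 + (2 - W) = 4 - W)
x(30)² = (4 - 1*30)² = (4 - 30)² = (-26)² = 676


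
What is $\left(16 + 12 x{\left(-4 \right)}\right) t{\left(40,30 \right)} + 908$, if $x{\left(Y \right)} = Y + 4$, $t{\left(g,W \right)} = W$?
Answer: $1388$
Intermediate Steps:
$x{\left(Y \right)} = 4 + Y$
$\left(16 + 12 x{\left(-4 \right)}\right) t{\left(40,30 \right)} + 908 = \left(16 + 12 \left(4 - 4\right)\right) 30 + 908 = \left(16 + 12 \cdot 0\right) 30 + 908 = \left(16 + 0\right) 30 + 908 = 16 \cdot 30 + 908 = 480 + 908 = 1388$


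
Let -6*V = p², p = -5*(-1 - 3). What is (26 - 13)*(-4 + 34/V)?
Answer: -5863/100 ≈ -58.630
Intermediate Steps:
p = 20 (p = -5*(-4) = 20)
V = -200/3 (V = -⅙*20² = -⅙*400 = -200/3 ≈ -66.667)
(26 - 13)*(-4 + 34/V) = (26 - 13)*(-4 + 34/(-200/3)) = 13*(-4 + 34*(-3/200)) = 13*(-4 - 51/100) = 13*(-451/100) = -5863/100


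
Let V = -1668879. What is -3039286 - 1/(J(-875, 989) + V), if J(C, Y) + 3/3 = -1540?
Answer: -5076884120119/1670420 ≈ -3.0393e+6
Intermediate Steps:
J(C, Y) = -1541 (J(C, Y) = -1 - 1540 = -1541)
-3039286 - 1/(J(-875, 989) + V) = -3039286 - 1/(-1541 - 1668879) = -3039286 - 1/(-1670420) = -3039286 - 1*(-1/1670420) = -3039286 + 1/1670420 = -5076884120119/1670420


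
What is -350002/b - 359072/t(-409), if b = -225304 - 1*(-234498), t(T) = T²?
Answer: -30924996265/768990757 ≈ -40.215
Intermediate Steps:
b = 9194 (b = -225304 + 234498 = 9194)
-350002/b - 359072/t(-409) = -350002/9194 - 359072/((-409)²) = -350002*1/9194 - 359072/167281 = -175001/4597 - 359072*1/167281 = -175001/4597 - 359072/167281 = -30924996265/768990757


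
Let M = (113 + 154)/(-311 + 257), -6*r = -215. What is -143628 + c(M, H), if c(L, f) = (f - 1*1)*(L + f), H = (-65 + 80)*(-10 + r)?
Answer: 76135/18 ≈ 4229.7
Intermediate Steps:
r = 215/6 (r = -1/6*(-215) = 215/6 ≈ 35.833)
H = 775/2 (H = (-65 + 80)*(-10 + 215/6) = 15*(155/6) = 775/2 ≈ 387.50)
M = -89/18 (M = 267/(-54) = 267*(-1/54) = -89/18 ≈ -4.9444)
c(L, f) = (-1 + f)*(L + f) (c(L, f) = (f - 1)*(L + f) = (-1 + f)*(L + f))
-143628 + c(M, H) = -143628 + ((775/2)**2 - 1*(-89/18) - 1*775/2 - 89/18*775/2) = -143628 + (600625/4 + 89/18 - 775/2 - 68975/36) = -143628 + 2661439/18 = 76135/18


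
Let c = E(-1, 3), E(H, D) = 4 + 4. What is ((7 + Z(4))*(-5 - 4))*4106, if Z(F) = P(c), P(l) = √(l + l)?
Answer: -406494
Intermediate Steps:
E(H, D) = 8
c = 8
P(l) = √2*√l (P(l) = √(2*l) = √2*√l)
Z(F) = 4 (Z(F) = √2*√8 = √2*(2*√2) = 4)
((7 + Z(4))*(-5 - 4))*4106 = ((7 + 4)*(-5 - 4))*4106 = (11*(-9))*4106 = -99*4106 = -406494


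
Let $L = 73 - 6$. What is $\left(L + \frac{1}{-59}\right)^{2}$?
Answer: $\frac{15618304}{3481} \approx 4486.7$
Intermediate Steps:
$L = 67$ ($L = 73 - 6 = 67$)
$\left(L + \frac{1}{-59}\right)^{2} = \left(67 + \frac{1}{-59}\right)^{2} = \left(67 - \frac{1}{59}\right)^{2} = \left(\frac{3952}{59}\right)^{2} = \frac{15618304}{3481}$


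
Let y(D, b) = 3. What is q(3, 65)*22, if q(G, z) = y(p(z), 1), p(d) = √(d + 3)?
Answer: 66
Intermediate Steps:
p(d) = √(3 + d)
q(G, z) = 3
q(3, 65)*22 = 3*22 = 66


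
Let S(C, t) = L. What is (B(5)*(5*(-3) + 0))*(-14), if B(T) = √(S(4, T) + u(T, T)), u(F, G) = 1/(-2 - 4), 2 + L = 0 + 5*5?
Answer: 35*√822 ≈ 1003.5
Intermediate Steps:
L = 23 (L = -2 + (0 + 5*5) = -2 + (0 + 25) = -2 + 25 = 23)
S(C, t) = 23
u(F, G) = -⅙ (u(F, G) = 1/(-6) = -⅙)
B(T) = √822/6 (B(T) = √(23 - ⅙) = √(137/6) = √822/6)
(B(5)*(5*(-3) + 0))*(-14) = ((√822/6)*(5*(-3) + 0))*(-14) = ((√822/6)*(-15 + 0))*(-14) = ((√822/6)*(-15))*(-14) = -5*√822/2*(-14) = 35*√822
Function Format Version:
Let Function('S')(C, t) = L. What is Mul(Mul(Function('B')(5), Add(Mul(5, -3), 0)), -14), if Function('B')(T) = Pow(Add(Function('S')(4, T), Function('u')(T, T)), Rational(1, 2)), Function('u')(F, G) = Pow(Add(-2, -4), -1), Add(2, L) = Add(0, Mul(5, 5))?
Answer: Mul(35, Pow(822, Rational(1, 2))) ≈ 1003.5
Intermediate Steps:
L = 23 (L = Add(-2, Add(0, Mul(5, 5))) = Add(-2, Add(0, 25)) = Add(-2, 25) = 23)
Function('S')(C, t) = 23
Function('u')(F, G) = Rational(-1, 6) (Function('u')(F, G) = Pow(-6, -1) = Rational(-1, 6))
Function('B')(T) = Mul(Rational(1, 6), Pow(822, Rational(1, 2))) (Function('B')(T) = Pow(Add(23, Rational(-1, 6)), Rational(1, 2)) = Pow(Rational(137, 6), Rational(1, 2)) = Mul(Rational(1, 6), Pow(822, Rational(1, 2))))
Mul(Mul(Function('B')(5), Add(Mul(5, -3), 0)), -14) = Mul(Mul(Mul(Rational(1, 6), Pow(822, Rational(1, 2))), Add(Mul(5, -3), 0)), -14) = Mul(Mul(Mul(Rational(1, 6), Pow(822, Rational(1, 2))), Add(-15, 0)), -14) = Mul(Mul(Mul(Rational(1, 6), Pow(822, Rational(1, 2))), -15), -14) = Mul(Mul(Rational(-5, 2), Pow(822, Rational(1, 2))), -14) = Mul(35, Pow(822, Rational(1, 2)))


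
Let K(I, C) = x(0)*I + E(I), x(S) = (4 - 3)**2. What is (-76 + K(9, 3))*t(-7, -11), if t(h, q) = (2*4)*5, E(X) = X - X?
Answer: -2680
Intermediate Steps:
x(S) = 1 (x(S) = 1**2 = 1)
E(X) = 0
K(I, C) = I (K(I, C) = 1*I + 0 = I + 0 = I)
t(h, q) = 40 (t(h, q) = 8*5 = 40)
(-76 + K(9, 3))*t(-7, -11) = (-76 + 9)*40 = -67*40 = -2680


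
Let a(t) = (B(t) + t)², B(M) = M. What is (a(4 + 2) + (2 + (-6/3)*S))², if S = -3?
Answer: 23104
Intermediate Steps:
a(t) = 4*t² (a(t) = (t + t)² = (2*t)² = 4*t²)
(a(4 + 2) + (2 + (-6/3)*S))² = (4*(4 + 2)² + (2 - 6/3*(-3)))² = (4*6² + (2 - 6*⅓*(-3)))² = (4*36 + (2 - 2*(-3)))² = (144 + (2 + 6))² = (144 + 8)² = 152² = 23104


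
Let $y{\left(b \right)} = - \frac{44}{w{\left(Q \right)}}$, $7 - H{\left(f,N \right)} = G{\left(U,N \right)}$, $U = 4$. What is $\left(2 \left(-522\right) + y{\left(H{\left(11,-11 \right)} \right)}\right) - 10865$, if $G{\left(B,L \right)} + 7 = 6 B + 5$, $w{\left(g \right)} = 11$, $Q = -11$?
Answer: $-11913$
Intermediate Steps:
$G{\left(B,L \right)} = -2 + 6 B$ ($G{\left(B,L \right)} = -7 + \left(6 B + 5\right) = -7 + \left(5 + 6 B\right) = -2 + 6 B$)
$H{\left(f,N \right)} = -15$ ($H{\left(f,N \right)} = 7 - \left(-2 + 6 \cdot 4\right) = 7 - \left(-2 + 24\right) = 7 - 22 = -15$)
$y{\left(b \right)} = -4$ ($y{\left(b \right)} = - \frac{44}{11} = \left(-44\right) \frac{1}{11} = -4$)
$\left(2 \left(-522\right) + y{\left(H{\left(11,-11 \right)} \right)}\right) - 10865 = \left(2 \left(-522\right) - 4\right) - 10865 = \left(-1044 - 4\right) - 10865 = -1048 - 10865 = -11913$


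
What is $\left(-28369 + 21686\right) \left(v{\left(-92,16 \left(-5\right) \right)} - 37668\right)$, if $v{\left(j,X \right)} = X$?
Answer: $252269884$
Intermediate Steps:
$\left(-28369 + 21686\right) \left(v{\left(-92,16 \left(-5\right) \right)} - 37668\right) = \left(-28369 + 21686\right) \left(16 \left(-5\right) - 37668\right) = - 6683 \left(-80 - 37668\right) = \left(-6683\right) \left(-37748\right) = 252269884$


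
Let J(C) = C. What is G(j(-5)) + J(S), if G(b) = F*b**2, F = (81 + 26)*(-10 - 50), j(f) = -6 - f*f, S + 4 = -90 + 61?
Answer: -6169653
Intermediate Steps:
S = -33 (S = -4 + (-90 + 61) = -4 - 29 = -33)
j(f) = -6 - f**2
F = -6420 (F = 107*(-60) = -6420)
G(b) = -6420*b**2
G(j(-5)) + J(S) = -6420*(-6 - 1*(-5)**2)**2 - 33 = -6420*(-6 - 1*25)**2 - 33 = -6420*(-6 - 25)**2 - 33 = -6420*(-31)**2 - 33 = -6420*961 - 33 = -6169620 - 33 = -6169653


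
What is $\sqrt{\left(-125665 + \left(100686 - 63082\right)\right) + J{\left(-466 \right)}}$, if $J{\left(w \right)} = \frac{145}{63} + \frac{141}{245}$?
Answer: $\frac{i \sqrt{970840805}}{105} \approx 296.75 i$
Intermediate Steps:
$J{\left(w \right)} = \frac{6344}{2205}$ ($J{\left(w \right)} = 145 \cdot \frac{1}{63} + 141 \cdot \frac{1}{245} = \frac{145}{63} + \frac{141}{245} = \frac{6344}{2205}$)
$\sqrt{\left(-125665 + \left(100686 - 63082\right)\right) + J{\left(-466 \right)}} = \sqrt{\left(-125665 + \left(100686 - 63082\right)\right) + \frac{6344}{2205}} = \sqrt{\left(-125665 + 37604\right) + \frac{6344}{2205}} = \sqrt{-88061 + \frac{6344}{2205}} = \sqrt{- \frac{194168161}{2205}} = \frac{i \sqrt{970840805}}{105}$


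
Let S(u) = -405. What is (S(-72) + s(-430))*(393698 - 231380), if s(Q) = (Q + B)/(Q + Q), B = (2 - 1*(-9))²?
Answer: -28242601569/430 ≈ -6.5680e+7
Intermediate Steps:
B = 121 (B = (2 + 9)² = 11² = 121)
s(Q) = (121 + Q)/(2*Q) (s(Q) = (Q + 121)/(Q + Q) = (121 + Q)/((2*Q)) = (121 + Q)*(1/(2*Q)) = (121 + Q)/(2*Q))
(S(-72) + s(-430))*(393698 - 231380) = (-405 + (½)*(121 - 430)/(-430))*(393698 - 231380) = (-405 + (½)*(-1/430)*(-309))*162318 = (-405 + 309/860)*162318 = -347991/860*162318 = -28242601569/430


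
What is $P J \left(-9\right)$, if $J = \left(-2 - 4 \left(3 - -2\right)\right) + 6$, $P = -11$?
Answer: $-1584$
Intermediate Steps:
$J = -16$ ($J = \left(-2 - 4 \left(3 + \left(-1 + 3\right)\right)\right) + 6 = \left(-2 - 4 \left(3 + 2\right)\right) + 6 = \left(-2 - 20\right) + 6 = -22 + 6 = -16$)
$P J \left(-9\right) = \left(-11\right) \left(-16\right) \left(-9\right) = 176 \left(-9\right) = -1584$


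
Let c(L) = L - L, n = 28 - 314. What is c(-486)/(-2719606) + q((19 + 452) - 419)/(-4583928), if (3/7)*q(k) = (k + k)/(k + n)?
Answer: 7/30941514 ≈ 2.2623e-7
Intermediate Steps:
n = -286
q(k) = 14*k/(3*(-286 + k)) (q(k) = 7*((k + k)/(k - 286))/3 = 7*((2*k)/(-286 + k))/3 = 7*(2*k/(-286 + k))/3 = 14*k/(3*(-286 + k)))
c(L) = 0
c(-486)/(-2719606) + q((19 + 452) - 419)/(-4583928) = 0/(-2719606) + (14*((19 + 452) - 419)/(3*(-286 + ((19 + 452) - 419))))/(-4583928) = 0*(-1/2719606) + (14*(471 - 419)/(3*(-286 + (471 - 419))))*(-1/4583928) = 0 + ((14/3)*52/(-286 + 52))*(-1/4583928) = 0 + ((14/3)*52/(-234))*(-1/4583928) = 0 + ((14/3)*52*(-1/234))*(-1/4583928) = 0 - 28/27*(-1/4583928) = 0 + 7/30941514 = 7/30941514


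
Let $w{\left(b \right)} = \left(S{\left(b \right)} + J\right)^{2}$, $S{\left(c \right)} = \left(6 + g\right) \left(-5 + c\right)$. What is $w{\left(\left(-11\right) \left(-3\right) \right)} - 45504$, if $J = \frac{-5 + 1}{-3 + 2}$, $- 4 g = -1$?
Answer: $-13463$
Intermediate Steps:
$g = \frac{1}{4}$ ($g = \left(- \frac{1}{4}\right) \left(-1\right) = \frac{1}{4} \approx 0.25$)
$S{\left(c \right)} = - \frac{125}{4} + \frac{25 c}{4}$ ($S{\left(c \right)} = \left(6 + \frac{1}{4}\right) \left(-5 + c\right) = \frac{25 \left(-5 + c\right)}{4} = - \frac{125}{4} + \frac{25 c}{4}$)
$J = 4$ ($J = - \frac{4}{-1} = \left(-4\right) \left(-1\right) = 4$)
$w{\left(b \right)} = \left(- \frac{109}{4} + \frac{25 b}{4}\right)^{2}$ ($w{\left(b \right)} = \left(\left(- \frac{125}{4} + \frac{25 b}{4}\right) + 4\right)^{2} = \left(- \frac{109}{4} + \frac{25 b}{4}\right)^{2}$)
$w{\left(\left(-11\right) \left(-3\right) \right)} - 45504 = \frac{\left(-109 + 25 \left(\left(-11\right) \left(-3\right)\right)\right)^{2}}{16} - 45504 = \frac{\left(-109 + 25 \cdot 33\right)^{2}}{16} - 45504 = \frac{\left(-109 + 825\right)^{2}}{16} - 45504 = \frac{716^{2}}{16} - 45504 = \frac{1}{16} \cdot 512656 - 45504 = 32041 - 45504 = -13463$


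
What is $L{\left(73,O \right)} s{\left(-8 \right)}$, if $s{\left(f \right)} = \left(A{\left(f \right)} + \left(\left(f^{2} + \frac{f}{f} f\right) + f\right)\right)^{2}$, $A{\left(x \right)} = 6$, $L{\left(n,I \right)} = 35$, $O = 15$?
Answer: $102060$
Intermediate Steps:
$s{\left(f \right)} = \left(6 + f^{2} + 2 f\right)^{2}$ ($s{\left(f \right)} = \left(6 + \left(\left(f^{2} + \frac{f}{f} f\right) + f\right)\right)^{2} = \left(6 + \left(\left(f^{2} + 1 f\right) + f\right)\right)^{2} = \left(6 + \left(\left(f^{2} + f\right) + f\right)\right)^{2} = \left(6 + \left(\left(f + f^{2}\right) + f\right)\right)^{2} = \left(6 + \left(f^{2} + 2 f\right)\right)^{2} = \left(6 + f^{2} + 2 f\right)^{2}$)
$L{\left(73,O \right)} s{\left(-8 \right)} = 35 \left(6 + \left(-8\right)^{2} + 2 \left(-8\right)\right)^{2} = 35 \left(6 + 64 - 16\right)^{2} = 35 \cdot 54^{2} = 35 \cdot 2916 = 102060$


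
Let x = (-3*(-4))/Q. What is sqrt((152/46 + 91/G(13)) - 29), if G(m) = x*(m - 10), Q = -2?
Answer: I*sqrt(585626)/138 ≈ 5.5454*I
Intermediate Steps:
x = -6 (x = -3*(-4)/(-2) = 12*(-1/2) = -6)
G(m) = 60 - 6*m (G(m) = -6*(m - 10) = -6*(-10 + m) = 60 - 6*m)
sqrt((152/46 + 91/G(13)) - 29) = sqrt((152/46 + 91/(60 - 6*13)) - 29) = sqrt((152*(1/46) + 91/(60 - 78)) - 29) = sqrt((76/23 + 91/(-18)) - 29) = sqrt((76/23 + 91*(-1/18)) - 29) = sqrt((76/23 - 91/18) - 29) = sqrt(-725/414 - 29) = sqrt(-12731/414) = I*sqrt(585626)/138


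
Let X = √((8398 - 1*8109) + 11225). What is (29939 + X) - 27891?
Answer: 2048 + √11514 ≈ 2155.3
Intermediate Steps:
X = √11514 (X = √((8398 - 8109) + 11225) = √(289 + 11225) = √11514 ≈ 107.30)
(29939 + X) - 27891 = (29939 + √11514) - 27891 = 2048 + √11514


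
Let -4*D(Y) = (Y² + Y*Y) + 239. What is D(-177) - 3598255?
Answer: -14455917/4 ≈ -3.6140e+6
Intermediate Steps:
D(Y) = -239/4 - Y²/2 (D(Y) = -((Y² + Y*Y) + 239)/4 = -((Y² + Y²) + 239)/4 = -(2*Y² + 239)/4 = -(239 + 2*Y²)/4 = -239/4 - Y²/2)
D(-177) - 3598255 = (-239/4 - ½*(-177)²) - 3598255 = (-239/4 - ½*31329) - 3598255 = (-239/4 - 31329/2) - 3598255 = -62897/4 - 3598255 = -14455917/4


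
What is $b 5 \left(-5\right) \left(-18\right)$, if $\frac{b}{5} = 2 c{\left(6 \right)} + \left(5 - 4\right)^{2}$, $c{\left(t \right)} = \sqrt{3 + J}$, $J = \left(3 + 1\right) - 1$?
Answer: $2250 + 4500 \sqrt{6} \approx 13273.0$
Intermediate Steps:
$J = 3$ ($J = 4 - 1 = 3$)
$c{\left(t \right)} = \sqrt{6}$ ($c{\left(t \right)} = \sqrt{3 + 3} = \sqrt{6}$)
$b = 5 + 10 \sqrt{6}$ ($b = 5 \left(2 \sqrt{6} + \left(5 - 4\right)^{2}\right) = 5 \left(2 \sqrt{6} + 1^{2}\right) = 5 \left(2 \sqrt{6} + 1\right) = 5 \left(1 + 2 \sqrt{6}\right) = 5 + 10 \sqrt{6} \approx 29.495$)
$b 5 \left(-5\right) \left(-18\right) = \left(5 + 10 \sqrt{6}\right) 5 \left(-5\right) \left(-18\right) = \left(5 + 10 \sqrt{6}\right) \left(-25\right) \left(-18\right) = \left(-125 - 250 \sqrt{6}\right) \left(-18\right) = 2250 + 4500 \sqrt{6}$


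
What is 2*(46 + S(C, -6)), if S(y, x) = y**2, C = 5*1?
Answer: 142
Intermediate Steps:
C = 5
2*(46 + S(C, -6)) = 2*(46 + 5**2) = 2*(46 + 25) = 2*71 = 142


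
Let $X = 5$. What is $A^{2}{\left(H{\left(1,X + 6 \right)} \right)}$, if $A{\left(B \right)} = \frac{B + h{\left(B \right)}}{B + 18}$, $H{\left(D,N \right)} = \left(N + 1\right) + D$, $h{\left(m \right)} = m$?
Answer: $\frac{676}{961} \approx 0.70343$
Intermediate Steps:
$H{\left(D,N \right)} = 1 + D + N$ ($H{\left(D,N \right)} = \left(1 + N\right) + D = 1 + D + N$)
$A{\left(B \right)} = \frac{2 B}{18 + B}$ ($A{\left(B \right)} = \frac{B + B}{B + 18} = \frac{2 B}{18 + B}$)
$A^{2}{\left(H{\left(1,X + 6 \right)} \right)} = \left(\frac{2 \left(1 + 1 + \left(5 + 6\right)\right)}{18 + \left(1 + 1 + \left(5 + 6\right)\right)}\right)^{2} = \left(\frac{2 \left(1 + 1 + 11\right)}{18 + \left(1 + 1 + 11\right)}\right)^{2} = \left(2 \cdot 13 \frac{1}{18 + 13}\right)^{2} = \left(2 \cdot 13 \cdot \frac{1}{31}\right)^{2} = \left(\frac{26}{31}\right)^{2} = \frac{676}{961}$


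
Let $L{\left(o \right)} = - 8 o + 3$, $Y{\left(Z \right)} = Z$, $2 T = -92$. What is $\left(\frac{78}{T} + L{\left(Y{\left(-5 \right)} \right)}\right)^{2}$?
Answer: $\frac{902500}{529} \approx 1706.0$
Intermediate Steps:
$T = -46$ ($T = \frac{1}{2} \left(-92\right) = -46$)
$L{\left(o \right)} = 3 - 8 o$
$\left(\frac{78}{T} + L{\left(Y{\left(-5 \right)} \right)}\right)^{2} = \left(\frac{78}{-46} + \left(3 - -40\right)\right)^{2} = \left(78 \left(- \frac{1}{46}\right) + \left(3 + 40\right)\right)^{2} = \left(- \frac{39}{23} + 43\right)^{2} = \left(\frac{950}{23}\right)^{2} = \frac{902500}{529}$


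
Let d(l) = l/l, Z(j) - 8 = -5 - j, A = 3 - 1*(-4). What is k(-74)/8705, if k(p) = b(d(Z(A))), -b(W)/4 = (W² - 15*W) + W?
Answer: 52/8705 ≈ 0.0059736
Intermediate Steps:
A = 7 (A = 3 + 4 = 7)
Z(j) = 3 - j (Z(j) = 8 + (-5 - j) = 3 - j)
d(l) = 1
b(W) = -4*W² + 56*W (b(W) = -4*((W² - 15*W) + W) = -4*(W² - 14*W) = -4*W² + 56*W)
k(p) = 52 (k(p) = 4*1*(14 - 1*1) = 4*1*(14 - 1) = 4*1*13 = 52)
k(-74)/8705 = 52/8705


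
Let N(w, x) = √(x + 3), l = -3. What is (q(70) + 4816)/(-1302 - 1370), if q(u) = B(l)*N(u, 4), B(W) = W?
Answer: -301/167 + 3*√7/2672 ≈ -1.7994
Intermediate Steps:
N(w, x) = √(3 + x)
q(u) = -3*√7 (q(u) = -3*√(3 + 4) = -3*√7)
(q(70) + 4816)/(-1302 - 1370) = (-3*√7 + 4816)/(-1302 - 1370) = (4816 - 3*√7)/(-2672) = (4816 - 3*√7)*(-1/2672) = -301/167 + 3*√7/2672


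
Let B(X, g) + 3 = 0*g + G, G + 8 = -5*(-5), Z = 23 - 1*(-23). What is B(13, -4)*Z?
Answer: 644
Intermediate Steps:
Z = 46 (Z = 23 + 23 = 46)
G = 17 (G = -8 - 5*(-5) = -8 + 25 = 17)
B(X, g) = 14 (B(X, g) = -3 + (0*g + 17) = -3 + (0 + 17) = -3 + 17 = 14)
B(13, -4)*Z = 14*46 = 644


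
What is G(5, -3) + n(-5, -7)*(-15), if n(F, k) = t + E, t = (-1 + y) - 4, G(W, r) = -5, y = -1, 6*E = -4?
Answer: 95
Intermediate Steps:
E = -⅔ (E = (⅙)*(-4) = -⅔ ≈ -0.66667)
t = -6 (t = (-1 - 1) - 4 = -2 - 4 = -6)
n(F, k) = -20/3 (n(F, k) = -6 - ⅔ = -20/3)
G(5, -3) + n(-5, -7)*(-15) = -5 - 20/3*(-15) = -5 + 100 = 95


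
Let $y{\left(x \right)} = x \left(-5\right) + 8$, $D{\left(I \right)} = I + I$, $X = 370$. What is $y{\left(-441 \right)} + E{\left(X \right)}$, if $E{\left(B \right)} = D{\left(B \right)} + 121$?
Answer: $3074$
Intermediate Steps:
$D{\left(I \right)} = 2 I$
$E{\left(B \right)} = 121 + 2 B$ ($E{\left(B \right)} = 2 B + 121 = 121 + 2 B$)
$y{\left(x \right)} = 8 - 5 x$ ($y{\left(x \right)} = - 5 x + 8 = 8 - 5 x$)
$y{\left(-441 \right)} + E{\left(X \right)} = \left(8 - -2205\right) + \left(121 + 2 \cdot 370\right) = \left(8 + 2205\right) + \left(121 + 740\right) = 2213 + 861 = 3074$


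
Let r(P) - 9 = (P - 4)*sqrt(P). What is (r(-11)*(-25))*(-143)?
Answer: 32175 - 53625*I*sqrt(11) ≈ 32175.0 - 1.7785e+5*I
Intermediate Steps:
r(P) = 9 + sqrt(P)*(-4 + P) (r(P) = 9 + (P - 4)*sqrt(P) = 9 + (-4 + P)*sqrt(P) = 9 + sqrt(P)*(-4 + P))
(r(-11)*(-25))*(-143) = ((9 + (-11)**(3/2) - 4*I*sqrt(11))*(-25))*(-143) = ((9 - 11*I*sqrt(11) - 4*I*sqrt(11))*(-25))*(-143) = ((9 - 15*I*sqrt(11))*(-25))*(-143) = (-225 + 375*I*sqrt(11))*(-143) = 32175 - 53625*I*sqrt(11)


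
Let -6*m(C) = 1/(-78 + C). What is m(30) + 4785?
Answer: 1378081/288 ≈ 4785.0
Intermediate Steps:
m(C) = -1/(6*(-78 + C))
m(30) + 4785 = -1/(-468 + 6*30) + 4785 = -1/(-468 + 180) + 4785 = -1/(-288) + 4785 = -1*(-1/288) + 4785 = 1/288 + 4785 = 1378081/288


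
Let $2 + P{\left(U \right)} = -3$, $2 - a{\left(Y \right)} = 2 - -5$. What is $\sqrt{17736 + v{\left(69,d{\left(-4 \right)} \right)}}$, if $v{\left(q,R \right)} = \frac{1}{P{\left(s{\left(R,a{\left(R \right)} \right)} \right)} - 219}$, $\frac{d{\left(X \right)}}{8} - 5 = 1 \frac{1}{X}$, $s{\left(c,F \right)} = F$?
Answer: $\frac{\sqrt{55620082}}{56} \approx 133.18$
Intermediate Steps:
$a{\left(Y \right)} = -5$ ($a{\left(Y \right)} = 2 - \left(2 - -5\right) = 2 - \left(2 + 5\right) = 2 - 7 = -5$)
$P{\left(U \right)} = -5$ ($P{\left(U \right)} = -2 - 3 = -5$)
$d{\left(X \right)} = 40 + \frac{8}{X}$ ($d{\left(X \right)} = 40 + 8 \cdot 1 \frac{1}{X} = 40 + \frac{8}{X}$)
$v{\left(q,R \right)} = - \frac{1}{224}$ ($v{\left(q,R \right)} = \frac{1}{-5 - 219} = \frac{1}{-224} = - \frac{1}{224}$)
$\sqrt{17736 + v{\left(69,d{\left(-4 \right)} \right)}} = \sqrt{17736 - \frac{1}{224}} = \sqrt{\frac{3972863}{224}} = \frac{\sqrt{55620082}}{56}$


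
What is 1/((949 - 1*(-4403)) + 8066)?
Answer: 1/13418 ≈ 7.4527e-5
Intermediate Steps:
1/((949 - 1*(-4403)) + 8066) = 1/((949 + 4403) + 8066) = 1/(5352 + 8066) = 1/13418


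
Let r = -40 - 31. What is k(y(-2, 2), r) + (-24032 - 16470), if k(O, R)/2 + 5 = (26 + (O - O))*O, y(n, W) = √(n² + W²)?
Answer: -40512 + 104*√2 ≈ -40365.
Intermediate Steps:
y(n, W) = √(W² + n²)
r = -71
k(O, R) = -10 + 52*O (k(O, R) = -10 + 2*((26 + (O - O))*O) = -10 + 2*((26 + 0)*O) = -10 + 2*(26*O) = -10 + 52*O)
k(y(-2, 2), r) + (-24032 - 16470) = (-10 + 52*√(2² + (-2)²)) + (-24032 - 16470) = (-10 + 52*√(4 + 4)) - 40502 = (-10 + 52*√8) - 40502 = (-10 + 52*(2*√2)) - 40502 = (-10 + 104*√2) - 40502 = -40512 + 104*√2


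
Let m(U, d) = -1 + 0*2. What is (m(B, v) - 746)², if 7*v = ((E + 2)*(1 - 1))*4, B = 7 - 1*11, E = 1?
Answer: 558009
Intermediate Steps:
B = -4 (B = 7 - 11 = -4)
v = 0 (v = (((1 + 2)*(1 - 1))*4)/7 = ((3*0)*4)/7 = (0*4)/7 = (⅐)*0 = 0)
m(U, d) = -1 (m(U, d) = -1 + 0 = -1)
(m(B, v) - 746)² = (-1 - 746)² = (-747)² = 558009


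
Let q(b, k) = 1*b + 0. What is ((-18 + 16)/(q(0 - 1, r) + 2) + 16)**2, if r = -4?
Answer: 196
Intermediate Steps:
q(b, k) = b (q(b, k) = b + 0 = b)
((-18 + 16)/(q(0 - 1, r) + 2) + 16)**2 = ((-18 + 16)/((0 - 1) + 2) + 16)**2 = (-2/(-1 + 2) + 16)**2 = (-2/1 + 16)**2 = (-2*1 + 16)**2 = (-2 + 16)**2 = 14**2 = 196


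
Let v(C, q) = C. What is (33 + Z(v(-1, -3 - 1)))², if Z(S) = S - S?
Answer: 1089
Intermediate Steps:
Z(S) = 0
(33 + Z(v(-1, -3 - 1)))² = (33 + 0)² = 33² = 1089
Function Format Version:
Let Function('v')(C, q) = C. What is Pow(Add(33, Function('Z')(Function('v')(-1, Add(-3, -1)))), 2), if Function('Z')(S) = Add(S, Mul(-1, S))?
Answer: 1089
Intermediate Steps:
Function('Z')(S) = 0
Pow(Add(33, Function('Z')(Function('v')(-1, Add(-3, -1)))), 2) = Pow(Add(33, 0), 2) = Pow(33, 2) = 1089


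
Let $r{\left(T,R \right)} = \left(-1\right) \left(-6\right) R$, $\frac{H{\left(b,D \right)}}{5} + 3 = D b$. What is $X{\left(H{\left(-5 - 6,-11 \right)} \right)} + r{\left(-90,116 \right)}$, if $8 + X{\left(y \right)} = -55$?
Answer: $633$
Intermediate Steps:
$H{\left(b,D \right)} = -15 + 5 D b$
$r{\left(T,R \right)} = 6 R$
$X{\left(y \right)} = -63$ ($X{\left(y \right)} = -8 - 55 = -63$)
$X{\left(H{\left(-5 - 6,-11 \right)} \right)} + r{\left(-90,116 \right)} = -63 + 6 \cdot 116 = -63 + 696 = 633$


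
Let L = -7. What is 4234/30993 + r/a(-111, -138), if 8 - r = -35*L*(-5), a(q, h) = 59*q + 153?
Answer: -3711235/66077076 ≈ -0.056165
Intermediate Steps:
a(q, h) = 153 + 59*q
r = 1233 (r = 8 - (-35*(-7))*(-5) = 8 - 245*(-5) = 8 - 1*(-1225) = 8 + 1225 = 1233)
4234/30993 + r/a(-111, -138) = 4234/30993 + 1233/(153 + 59*(-111)) = 4234*(1/30993) + 1233/(153 - 6549) = 4234/30993 + 1233/(-6396) = 4234/30993 + 1233*(-1/6396) = 4234/30993 - 411/2132 = -3711235/66077076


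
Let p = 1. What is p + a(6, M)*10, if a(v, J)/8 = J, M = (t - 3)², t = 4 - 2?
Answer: 81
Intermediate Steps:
t = 2
M = 1 (M = (2 - 3)² = (-1)² = 1)
a(v, J) = 8*J
p + a(6, M)*10 = 1 + (8*1)*10 = 1 + 8*10 = 1 + 80 = 81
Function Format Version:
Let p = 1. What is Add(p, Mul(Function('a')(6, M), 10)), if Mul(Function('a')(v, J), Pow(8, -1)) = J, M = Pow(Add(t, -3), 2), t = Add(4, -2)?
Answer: 81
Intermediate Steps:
t = 2
M = 1 (M = Pow(Add(2, -3), 2) = Pow(-1, 2) = 1)
Function('a')(v, J) = Mul(8, J)
Add(p, Mul(Function('a')(6, M), 10)) = Add(1, Mul(Mul(8, 1), 10)) = Add(1, Mul(8, 10)) = Add(1, 80) = 81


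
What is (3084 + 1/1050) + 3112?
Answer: 6505801/1050 ≈ 6196.0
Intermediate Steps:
(3084 + 1/1050) + 3112 = 3238201/1050 + 3112 = 6505801/1050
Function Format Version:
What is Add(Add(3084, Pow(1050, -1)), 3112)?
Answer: Rational(6505801, 1050) ≈ 6196.0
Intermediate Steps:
Add(Add(3084, Pow(1050, -1)), 3112) = Add(Add(3084, Rational(1, 1050)), 3112) = Add(Rational(3238201, 1050), 3112) = Rational(6505801, 1050)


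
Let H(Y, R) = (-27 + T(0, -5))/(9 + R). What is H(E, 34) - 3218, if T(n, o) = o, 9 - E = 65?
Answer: -138406/43 ≈ -3218.7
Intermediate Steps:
E = -56 (E = 9 - 1*65 = 9 - 65 = -56)
H(Y, R) = -32/(9 + R) (H(Y, R) = (-27 - 5)/(9 + R) = -32/(9 + R))
H(E, 34) - 3218 = -32/(9 + 34) - 3218 = -32/43 - 3218 = -138406/43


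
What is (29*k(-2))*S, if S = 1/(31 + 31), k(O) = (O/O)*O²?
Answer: 58/31 ≈ 1.8710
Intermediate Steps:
k(O) = O² (k(O) = 1*O² = O²)
S = 1/62 ≈ 0.016129
(29*k(-2))*S = (29*(-2)²)*(1/62) = (29*4)*(1/62) = 116*(1/62) = 58/31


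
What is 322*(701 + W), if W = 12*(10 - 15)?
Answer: 206402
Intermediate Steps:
W = -60 (W = 12*(-5) = -60)
322*(701 + W) = 322*(701 - 60) = 322*641 = 206402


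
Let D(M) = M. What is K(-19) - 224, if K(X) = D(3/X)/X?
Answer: -80861/361 ≈ -223.99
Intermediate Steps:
K(X) = 3/X² (K(X) = (3/X)/X = 3/X²)
K(-19) - 224 = 3/(-19)² - 224 = 3*(1/361) - 224 = 3/361 - 224 = -80861/361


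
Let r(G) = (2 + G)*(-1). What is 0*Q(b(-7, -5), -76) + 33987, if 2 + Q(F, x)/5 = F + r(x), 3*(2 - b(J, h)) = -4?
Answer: 33987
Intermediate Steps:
b(J, h) = 10/3 (b(J, h) = 2 - ⅓*(-4) = 2 + 4/3 = 10/3)
r(G) = -2 - G
Q(F, x) = -20 - 5*x + 5*F (Q(F, x) = -10 + 5*(F + (-2 - x)) = -10 + 5*(-2 + F - x) = -10 + (-10 - 5*x + 5*F) = -20 - 5*x + 5*F)
0*Q(b(-7, -5), -76) + 33987 = 0*(-20 - 5*(-76) + 5*(10/3)) + 33987 = 0*(-20 + 380 + 50/3) + 33987 = 0*(1130/3) + 33987 = 0 + 33987 = 33987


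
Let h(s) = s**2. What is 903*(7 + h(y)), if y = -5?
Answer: 28896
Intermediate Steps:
903*(7 + h(y)) = 903*(7 + (-5)**2) = 903*(7 + 25) = 903*32 = 28896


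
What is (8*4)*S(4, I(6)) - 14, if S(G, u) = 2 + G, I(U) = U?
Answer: 178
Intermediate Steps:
(8*4)*S(4, I(6)) - 14 = (8*4)*(2 + 4) - 14 = 32*6 - 14 = 192 - 14 = 178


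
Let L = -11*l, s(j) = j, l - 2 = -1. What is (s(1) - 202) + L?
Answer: -212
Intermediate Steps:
l = 1 (l = 2 - 1 = 1)
L = -11 (L = -11*1 = -11)
(s(1) - 202) + L = (1 - 202) - 11 = -201 - 11 = -212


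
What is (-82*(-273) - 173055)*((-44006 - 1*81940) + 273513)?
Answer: -22233772323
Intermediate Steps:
(-82*(-273) - 173055)*((-44006 - 1*81940) + 273513) = (22386 - 173055)*((-44006 - 81940) + 273513) = -150669*(-125946 + 273513) = -150669*147567 = -22233772323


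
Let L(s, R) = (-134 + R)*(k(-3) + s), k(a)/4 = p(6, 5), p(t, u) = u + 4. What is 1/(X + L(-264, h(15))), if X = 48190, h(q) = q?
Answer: 1/75322 ≈ 1.3276e-5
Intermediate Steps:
p(t, u) = 4 + u
k(a) = 36 (k(a) = 4*(4 + 5) = 4*9 = 36)
L(s, R) = (-134 + R)*(36 + s)
1/(X + L(-264, h(15))) = 1/(48190 + (-4824 - 134*(-264) + 36*15 + 15*(-264))) = 1/(48190 + (-4824 + 35376 + 540 - 3960)) = 1/(48190 + 27132) = 1/75322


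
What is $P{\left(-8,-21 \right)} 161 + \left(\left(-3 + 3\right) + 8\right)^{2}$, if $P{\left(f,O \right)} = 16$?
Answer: $2640$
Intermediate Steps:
$P{\left(-8,-21 \right)} 161 + \left(\left(-3 + 3\right) + 8\right)^{2} = 16 \cdot 161 + \left(\left(-3 + 3\right) + 8\right)^{2} = 2576 + \left(0 + 8\right)^{2} = 2576 + 8^{2} = 2576 + 64 = 2640$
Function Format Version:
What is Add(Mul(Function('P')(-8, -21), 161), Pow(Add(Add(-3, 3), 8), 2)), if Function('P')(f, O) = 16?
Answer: 2640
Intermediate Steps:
Add(Mul(Function('P')(-8, -21), 161), Pow(Add(Add(-3, 3), 8), 2)) = Add(Mul(16, 161), Pow(Add(Add(-3, 3), 8), 2)) = Add(2576, Pow(Add(0, 8), 2)) = Add(2576, Pow(8, 2)) = Add(2576, 64) = 2640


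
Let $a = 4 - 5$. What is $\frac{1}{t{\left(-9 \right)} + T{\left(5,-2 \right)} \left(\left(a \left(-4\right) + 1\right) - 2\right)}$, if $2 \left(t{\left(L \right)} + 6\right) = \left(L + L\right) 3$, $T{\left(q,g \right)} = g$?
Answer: $- \frac{1}{39} \approx -0.025641$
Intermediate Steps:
$a = -1$
$t{\left(L \right)} = -6 + 3 L$ ($t{\left(L \right)} = -6 + \frac{\left(L + L\right) 3}{2} = -6 + \frac{2 L 3}{2} = -6 + \frac{6 L}{2} = -6 + 3 L$)
$\frac{1}{t{\left(-9 \right)} + T{\left(5,-2 \right)} \left(\left(a \left(-4\right) + 1\right) - 2\right)} = \frac{1}{\left(-6 + 3 \left(-9\right)\right) - 2 \left(\left(\left(-1\right) \left(-4\right) + 1\right) - 2\right)} = \frac{1}{\left(-6 - 27\right) - 2 \left(\left(4 + 1\right) - 2\right)} = \frac{1}{-33 - 2 \left(5 - 2\right)} = \frac{1}{-33 - 6} = \frac{1}{-39} = - \frac{1}{39}$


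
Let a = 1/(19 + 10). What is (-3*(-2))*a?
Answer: 6/29 ≈ 0.20690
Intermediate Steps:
a = 1/29 ≈ 0.034483
(-3*(-2))*a = -3*(-2)*(1/29) = 6*(1/29) = 6/29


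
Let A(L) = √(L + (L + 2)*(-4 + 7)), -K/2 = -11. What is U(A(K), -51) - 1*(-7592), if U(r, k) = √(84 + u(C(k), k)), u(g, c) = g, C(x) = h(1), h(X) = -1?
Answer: 7592 + √83 ≈ 7601.1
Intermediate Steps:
K = 22 (K = -2*(-11) = 22)
A(L) = √(6 + 4*L) (A(L) = √(L + (2 + L)*3) = √(L + (6 + 3*L)) = √(6 + 4*L))
C(x) = -1
U(r, k) = √83 (U(r, k) = √(84 - 1) = √83)
U(A(K), -51) - 1*(-7592) = √83 - 1*(-7592) = √83 + 7592 = 7592 + √83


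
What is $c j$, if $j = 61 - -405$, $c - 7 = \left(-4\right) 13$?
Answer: $-20970$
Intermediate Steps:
$c = -45$ ($c = 7 - 52 = -45$)
$j = 466$ ($j = 61 + 405 = 466$)
$c j = \left(-45\right) 466 = -20970$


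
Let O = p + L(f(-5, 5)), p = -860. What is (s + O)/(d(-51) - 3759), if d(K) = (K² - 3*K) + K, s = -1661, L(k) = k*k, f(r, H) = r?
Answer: 26/11 ≈ 2.3636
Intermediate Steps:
L(k) = k²
O = -835 (O = -860 + (-5)² = -860 + 25 = -835)
d(K) = K² - 2*K
(s + O)/(d(-51) - 3759) = (-1661 - 835)/(-51*(-2 - 51) - 3759) = -2496/(-51*(-53) - 3759) = -2496/(2703 - 3759) = -2496/(-1056) = -2496*(-1/1056) = 26/11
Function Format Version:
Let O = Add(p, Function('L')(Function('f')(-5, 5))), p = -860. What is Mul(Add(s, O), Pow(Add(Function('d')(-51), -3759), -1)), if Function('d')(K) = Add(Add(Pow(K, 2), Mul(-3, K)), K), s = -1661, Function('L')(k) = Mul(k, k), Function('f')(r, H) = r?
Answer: Rational(26, 11) ≈ 2.3636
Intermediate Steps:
Function('L')(k) = Pow(k, 2)
O = -835 (O = Add(-860, Pow(-5, 2)) = Add(-860, 25) = -835)
Function('d')(K) = Add(Pow(K, 2), Mul(-2, K))
Mul(Add(s, O), Pow(Add(Function('d')(-51), -3759), -1)) = Mul(Add(-1661, -835), Pow(Add(Mul(-51, Add(-2, -51)), -3759), -1)) = Mul(-2496, Pow(Add(Mul(-51, -53), -3759), -1)) = Mul(-2496, Pow(Add(2703, -3759), -1)) = Mul(-2496, Pow(-1056, -1)) = Mul(-2496, Rational(-1, 1056)) = Rational(26, 11)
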